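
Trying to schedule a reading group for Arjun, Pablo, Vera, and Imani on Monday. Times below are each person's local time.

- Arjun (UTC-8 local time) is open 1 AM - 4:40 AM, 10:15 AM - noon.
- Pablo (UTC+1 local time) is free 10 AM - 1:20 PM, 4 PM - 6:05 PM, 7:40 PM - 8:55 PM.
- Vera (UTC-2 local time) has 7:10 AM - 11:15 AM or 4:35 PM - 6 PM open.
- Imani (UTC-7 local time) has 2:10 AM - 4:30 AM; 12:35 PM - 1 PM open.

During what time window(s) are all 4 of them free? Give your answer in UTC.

Arjun in UTC: 09:00-12:40, 18:15-20:00 (add 8h to convert from UTC-8).
Pablo in UTC: 09:00-12:20, 15:00-17:05, 18:40-19:55 (subtract 1h to convert from UTC+1).
Vera in UTC: 09:10-13:15, 18:35-20:00 (add 2h to convert from UTC-2).
Imani in UTC: 09:10-11:30, 19:35-20:00 (add 7h to convert from UTC-7).
Arjun ∩ Pablo: 09:00-12:20, 18:40-19:55.
Arjun ∩ Pablo ∩ Vera: 09:10-12:20, 18:40-19:55.
Arjun ∩ Pablo ∩ Vera ∩ Imani: 09:10-11:30, 19:35-19:55.
So the common availability across everyone is 09:10-11:30, 19:35-19:55.

09:10-11:30, 19:35-19:55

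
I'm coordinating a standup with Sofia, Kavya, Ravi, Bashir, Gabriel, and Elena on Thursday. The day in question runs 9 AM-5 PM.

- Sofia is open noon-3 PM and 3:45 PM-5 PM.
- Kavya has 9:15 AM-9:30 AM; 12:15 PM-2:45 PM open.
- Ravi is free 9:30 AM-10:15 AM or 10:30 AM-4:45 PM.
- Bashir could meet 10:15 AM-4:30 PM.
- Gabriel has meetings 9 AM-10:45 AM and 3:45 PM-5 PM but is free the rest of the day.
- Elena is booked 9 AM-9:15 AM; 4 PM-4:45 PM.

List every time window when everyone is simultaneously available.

Sofia free: 12:00-15:00, 15:45-17:00.
Kavya free: 09:15-09:30, 12:15-14:45.
Ravi free: 09:30-10:15, 10:30-16:45.
Bashir free: 10:15-16:30.
Gabriel free: 10:45-15:45 (invert busy blocks within the working day).
Elena free: 09:15-16:00, 16:45-17:00 (invert busy blocks within the working day).
Sofia ∩ Kavya: 12:15-14:45.
Sofia ∩ Kavya ∩ Ravi: 12:15-14:45.
Sofia ∩ Kavya ∩ Ravi ∩ Bashir: 12:15-14:45.
Sofia ∩ Kavya ∩ Ravi ∩ Bashir ∩ Gabriel: 12:15-14:45.
Sofia ∩ Kavya ∩ Ravi ∩ Bashir ∩ Gabriel ∩ Elena: 12:15-14:45.
So the common availability across everyone is 12:15-14:45.

12:15-14:45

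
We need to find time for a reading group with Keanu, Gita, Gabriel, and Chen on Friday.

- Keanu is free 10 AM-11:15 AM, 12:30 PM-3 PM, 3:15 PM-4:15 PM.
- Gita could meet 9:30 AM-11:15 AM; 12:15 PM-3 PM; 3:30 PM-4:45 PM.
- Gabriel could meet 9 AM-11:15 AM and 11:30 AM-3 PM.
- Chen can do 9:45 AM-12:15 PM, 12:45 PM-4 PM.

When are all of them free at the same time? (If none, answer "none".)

10:00-11:15, 12:45-15:00

Keanu ∩ Gita: 10:00-11:15, 12:30-15:00, 15:30-16:15.
Keanu ∩ Gita ∩ Gabriel: 10:00-11:15, 12:30-15:00.
Keanu ∩ Gita ∩ Gabriel ∩ Chen: 10:00-11:15, 12:45-15:00.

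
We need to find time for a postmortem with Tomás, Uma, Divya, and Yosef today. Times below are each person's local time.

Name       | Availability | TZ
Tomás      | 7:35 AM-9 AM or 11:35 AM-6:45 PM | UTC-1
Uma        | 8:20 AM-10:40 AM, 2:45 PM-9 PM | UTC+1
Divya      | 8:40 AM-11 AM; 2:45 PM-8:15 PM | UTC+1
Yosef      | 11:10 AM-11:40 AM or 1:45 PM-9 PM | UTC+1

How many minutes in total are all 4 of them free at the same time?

Tomás in UTC: 08:35-10:00, 12:35-19:45 (add 1h to convert from UTC-1).
Uma in UTC: 07:20-09:40, 13:45-20:00 (subtract 1h to convert from UTC+1).
Divya in UTC: 07:40-10:00, 13:45-19:15 (subtract 1h to convert from UTC+1).
Yosef in UTC: 10:10-10:40, 12:45-20:00 (subtract 1h to convert from UTC+1).
Tomás ∩ Uma: 08:35-09:40, 13:45-19:45.
Tomás ∩ Uma ∩ Divya: 08:35-09:40, 13:45-19:15.
Tomás ∩ Uma ∩ Divya ∩ Yosef: 13:45-19:15.
That's a single block of 330 minutes.

330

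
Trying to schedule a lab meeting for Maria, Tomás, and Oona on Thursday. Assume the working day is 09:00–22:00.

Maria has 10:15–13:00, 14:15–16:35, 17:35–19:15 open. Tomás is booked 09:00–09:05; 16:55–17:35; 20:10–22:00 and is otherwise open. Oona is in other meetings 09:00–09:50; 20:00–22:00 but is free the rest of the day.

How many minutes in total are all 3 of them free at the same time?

Maria free: 10:15-13:00, 14:15-16:35, 17:35-19:15.
Tomás free: 09:05-16:55, 17:35-20:10 (invert busy blocks within the working day).
Oona free: 09:50-20:00 (invert busy blocks within the working day).
Maria ∩ Tomás: 10:15-13:00, 14:15-16:35, 17:35-19:15.
Maria ∩ Tomás ∩ Oona: 10:15-13:00, 14:15-16:35, 17:35-19:15.
Summing the common windows: 165 + 140 + 100 = 405 minutes.

405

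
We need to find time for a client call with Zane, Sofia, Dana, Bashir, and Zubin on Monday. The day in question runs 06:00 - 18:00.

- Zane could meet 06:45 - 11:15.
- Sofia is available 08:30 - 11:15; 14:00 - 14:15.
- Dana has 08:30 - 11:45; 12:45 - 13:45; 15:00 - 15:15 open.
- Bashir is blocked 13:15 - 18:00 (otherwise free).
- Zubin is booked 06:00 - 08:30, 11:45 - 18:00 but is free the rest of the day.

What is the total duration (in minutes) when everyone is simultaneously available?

Zane free: 06:45-11:15.
Sofia free: 08:30-11:15, 14:00-14:15.
Dana free: 08:30-11:45, 12:45-13:45, 15:00-15:15.
Bashir free: 06:00-13:15 (invert busy blocks within the working day).
Zubin free: 08:30-11:45 (invert busy blocks within the working day).
Zane ∩ Sofia: 08:30-11:15.
Zane ∩ Sofia ∩ Dana: 08:30-11:15.
Zane ∩ Sofia ∩ Dana ∩ Bashir: 08:30-11:15.
Zane ∩ Sofia ∩ Dana ∩ Bashir ∩ Zubin: 08:30-11:15.
So the common availability across everyone is 08:30-11:15.
That's a single block of 165 minutes.

165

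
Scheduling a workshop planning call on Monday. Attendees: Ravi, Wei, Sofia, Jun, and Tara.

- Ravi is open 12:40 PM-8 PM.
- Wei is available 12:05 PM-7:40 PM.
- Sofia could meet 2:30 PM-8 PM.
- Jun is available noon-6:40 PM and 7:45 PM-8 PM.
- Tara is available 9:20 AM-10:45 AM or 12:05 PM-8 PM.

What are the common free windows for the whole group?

14:30-18:40

Ravi ∩ Wei: 12:40-19:40.
Ravi ∩ Wei ∩ Sofia: 14:30-19:40.
Ravi ∩ Wei ∩ Sofia ∩ Jun: 14:30-18:40.
Ravi ∩ Wei ∩ Sofia ∩ Jun ∩ Tara: 14:30-18:40.
So the common availability across everyone is 14:30-18:40.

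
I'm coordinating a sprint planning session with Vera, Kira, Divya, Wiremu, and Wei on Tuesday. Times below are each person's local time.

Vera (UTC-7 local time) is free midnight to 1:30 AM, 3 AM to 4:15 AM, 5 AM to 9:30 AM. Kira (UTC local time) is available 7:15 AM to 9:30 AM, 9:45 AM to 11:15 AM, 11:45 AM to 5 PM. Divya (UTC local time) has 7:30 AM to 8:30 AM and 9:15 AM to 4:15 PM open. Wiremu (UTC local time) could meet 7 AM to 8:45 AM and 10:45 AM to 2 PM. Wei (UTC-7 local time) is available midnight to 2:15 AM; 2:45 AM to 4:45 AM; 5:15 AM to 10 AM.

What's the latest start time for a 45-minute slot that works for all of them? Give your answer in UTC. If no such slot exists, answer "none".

13:15

Vera in UTC: 07:00-08:30, 10:00-11:15, 12:00-16:30 (add 7h to convert from UTC-7).
Kira in UTC: 07:15-09:30, 09:45-11:15, 11:45-17:00.
Divya in UTC: 07:30-08:30, 09:15-16:15.
Wiremu in UTC: 07:00-08:45, 10:45-14:00.
Wei in UTC: 07:00-09:15, 09:45-11:45, 12:15-17:00 (add 7h to convert from UTC-7).
Vera ∩ Kira: 07:15-08:30, 10:00-11:15, 12:00-16:30.
Vera ∩ Kira ∩ Divya: 07:30-08:30, 10:00-11:15, 12:00-16:15.
Vera ∩ Kira ∩ Divya ∩ Wiremu: 07:30-08:30, 10:45-11:15, 12:00-14:00.
Vera ∩ Kira ∩ Divya ∩ Wiremu ∩ Wei: 07:30-08:30, 10:45-11:15, 12:15-14:00.
The last common window of at least 45 minutes is 12:15-14:00; a 45-minute meeting can start as late as 13:15 and still end by 14:00.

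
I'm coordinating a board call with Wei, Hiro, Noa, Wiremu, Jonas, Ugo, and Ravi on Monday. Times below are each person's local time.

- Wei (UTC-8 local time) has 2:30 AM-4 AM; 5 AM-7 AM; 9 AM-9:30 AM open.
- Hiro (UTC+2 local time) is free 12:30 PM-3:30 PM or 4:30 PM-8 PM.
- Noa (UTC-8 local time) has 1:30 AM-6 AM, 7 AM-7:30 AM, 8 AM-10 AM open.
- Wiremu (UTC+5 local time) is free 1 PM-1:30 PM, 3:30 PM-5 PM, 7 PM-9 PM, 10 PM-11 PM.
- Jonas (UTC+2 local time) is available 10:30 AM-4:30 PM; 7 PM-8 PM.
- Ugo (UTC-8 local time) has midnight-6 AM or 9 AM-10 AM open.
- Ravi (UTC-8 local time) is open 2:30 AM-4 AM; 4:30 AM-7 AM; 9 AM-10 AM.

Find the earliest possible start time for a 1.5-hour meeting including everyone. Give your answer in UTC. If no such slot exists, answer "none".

10:30

Wei in UTC: 10:30-12:00, 13:00-15:00, 17:00-17:30 (add 8h to convert from UTC-8).
Hiro in UTC: 10:30-13:30, 14:30-18:00 (subtract 2h to convert from UTC+2).
Noa in UTC: 09:30-14:00, 15:00-15:30, 16:00-18:00 (add 8h to convert from UTC-8).
Wiremu in UTC: 08:00-08:30, 10:30-12:00, 14:00-16:00, 17:00-18:00 (subtract 5h to convert from UTC+5).
Jonas in UTC: 08:30-14:30, 17:00-18:00 (subtract 2h to convert from UTC+2).
Ugo in UTC: 08:00-14:00, 17:00-18:00 (add 8h to convert from UTC-8).
Ravi in UTC: 10:30-12:00, 12:30-15:00, 17:00-18:00 (add 8h to convert from UTC-8).
Wei ∩ Hiro: 10:30-12:00, 13:00-13:30, 14:30-15:00, 17:00-17:30.
Wei ∩ Hiro ∩ Noa: 10:30-12:00, 13:00-13:30, 17:00-17:30.
Wei ∩ Hiro ∩ Noa ∩ Wiremu: 10:30-12:00, 17:00-17:30.
Wei ∩ Hiro ∩ Noa ∩ Wiremu ∩ Jonas: 10:30-12:00, 17:00-17:30.
Wei ∩ Hiro ∩ Noa ∩ Wiremu ∩ Jonas ∩ Ugo: 10:30-12:00, 17:00-17:30.
Wei ∩ Hiro ∩ Noa ∩ Wiremu ∩ Jonas ∩ Ugo ∩ Ravi: 10:30-12:00, 17:00-17:30.
The first common window of at least 90 minutes is 10:30-12:00, so the earliest start is 10:30.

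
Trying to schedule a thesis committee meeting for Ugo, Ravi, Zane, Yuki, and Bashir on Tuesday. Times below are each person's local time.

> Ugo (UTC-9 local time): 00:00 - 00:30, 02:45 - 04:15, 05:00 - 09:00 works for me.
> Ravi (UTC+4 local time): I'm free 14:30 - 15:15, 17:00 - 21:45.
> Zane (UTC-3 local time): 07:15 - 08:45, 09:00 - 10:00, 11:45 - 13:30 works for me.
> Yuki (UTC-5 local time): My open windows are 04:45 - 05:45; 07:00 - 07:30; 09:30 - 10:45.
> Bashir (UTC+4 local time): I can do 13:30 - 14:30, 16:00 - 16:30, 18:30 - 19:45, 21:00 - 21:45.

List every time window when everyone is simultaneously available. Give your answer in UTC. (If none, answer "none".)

14:45-15:45

Ugo in UTC: 09:00-09:30, 11:45-13:15, 14:00-18:00 (add 9h to convert from UTC-9).
Ravi in UTC: 10:30-11:15, 13:00-17:45 (subtract 4h to convert from UTC+4).
Zane in UTC: 10:15-11:45, 12:00-13:00, 14:45-16:30 (add 3h to convert from UTC-3).
Yuki in UTC: 09:45-10:45, 12:00-12:30, 14:30-15:45 (add 5h to convert from UTC-5).
Bashir in UTC: 09:30-10:30, 12:00-12:30, 14:30-15:45, 17:00-17:45 (subtract 4h to convert from UTC+4).
Ugo ∩ Ravi: 13:00-13:15, 14:00-17:45.
Ugo ∩ Ravi ∩ Zane: 14:45-16:30.
Ugo ∩ Ravi ∩ Zane ∩ Yuki: 14:45-15:45.
Ugo ∩ Ravi ∩ Zane ∩ Yuki ∩ Bashir: 14:45-15:45.
So the common availability across everyone is 14:45-15:45.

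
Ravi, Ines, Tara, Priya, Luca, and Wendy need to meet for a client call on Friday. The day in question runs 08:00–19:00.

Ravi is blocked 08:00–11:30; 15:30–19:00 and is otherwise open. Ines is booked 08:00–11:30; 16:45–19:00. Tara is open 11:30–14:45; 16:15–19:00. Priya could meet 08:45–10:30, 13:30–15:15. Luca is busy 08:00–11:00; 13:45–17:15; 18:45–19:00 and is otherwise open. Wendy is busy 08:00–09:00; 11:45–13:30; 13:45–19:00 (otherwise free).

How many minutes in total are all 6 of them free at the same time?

Ravi free: 11:30-15:30 (invert busy blocks within the working day).
Ines free: 11:30-16:45 (invert busy blocks within the working day).
Tara free: 11:30-14:45, 16:15-19:00.
Priya free: 08:45-10:30, 13:30-15:15.
Luca free: 11:00-13:45, 17:15-18:45 (invert busy blocks within the working day).
Wendy free: 09:00-11:45, 13:30-13:45 (invert busy blocks within the working day).
Ravi ∩ Ines: 11:30-15:30.
Ravi ∩ Ines ∩ Tara: 11:30-14:45.
Ravi ∩ Ines ∩ Tara ∩ Priya: 13:30-14:45.
Ravi ∩ Ines ∩ Tara ∩ Priya ∩ Luca: 13:30-13:45.
Ravi ∩ Ines ∩ Tara ∩ Priya ∩ Luca ∩ Wendy: 13:30-13:45.
So the common availability across everyone is 13:30-13:45.
That's a single block of 15 minutes.

15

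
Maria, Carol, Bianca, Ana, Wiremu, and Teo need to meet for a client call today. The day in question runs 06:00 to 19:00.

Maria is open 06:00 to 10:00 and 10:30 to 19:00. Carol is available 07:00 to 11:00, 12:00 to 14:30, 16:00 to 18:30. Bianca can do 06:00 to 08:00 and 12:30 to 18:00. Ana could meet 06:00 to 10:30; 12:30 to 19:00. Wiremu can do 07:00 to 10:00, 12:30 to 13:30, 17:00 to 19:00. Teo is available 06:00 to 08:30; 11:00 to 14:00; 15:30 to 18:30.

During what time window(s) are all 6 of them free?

07:00-08:00, 12:30-13:30, 17:00-18:00

Maria ∩ Carol: 07:00-10:00, 10:30-11:00, 12:00-14:30, 16:00-18:30.
Maria ∩ Carol ∩ Bianca: 07:00-08:00, 12:30-14:30, 16:00-18:00.
Maria ∩ Carol ∩ Bianca ∩ Ana: 07:00-08:00, 12:30-14:30, 16:00-18:00.
Maria ∩ Carol ∩ Bianca ∩ Ana ∩ Wiremu: 07:00-08:00, 12:30-13:30, 17:00-18:00.
Maria ∩ Carol ∩ Bianca ∩ Ana ∩ Wiremu ∩ Teo: 07:00-08:00, 12:30-13:30, 17:00-18:00.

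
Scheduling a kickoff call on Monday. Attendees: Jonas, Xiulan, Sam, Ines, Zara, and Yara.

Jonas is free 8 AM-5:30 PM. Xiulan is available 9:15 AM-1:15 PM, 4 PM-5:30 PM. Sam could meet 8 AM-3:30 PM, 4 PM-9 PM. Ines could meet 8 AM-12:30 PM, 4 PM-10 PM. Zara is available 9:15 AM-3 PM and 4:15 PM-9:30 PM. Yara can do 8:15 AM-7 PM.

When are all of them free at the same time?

09:15-12:30, 16:15-17:30

Jonas ∩ Xiulan: 09:15-13:15, 16:00-17:30.
Jonas ∩ Xiulan ∩ Sam: 09:15-13:15, 16:00-17:30.
Jonas ∩ Xiulan ∩ Sam ∩ Ines: 09:15-12:30, 16:00-17:30.
Jonas ∩ Xiulan ∩ Sam ∩ Ines ∩ Zara: 09:15-12:30, 16:15-17:30.
Jonas ∩ Xiulan ∩ Sam ∩ Ines ∩ Zara ∩ Yara: 09:15-12:30, 16:15-17:30.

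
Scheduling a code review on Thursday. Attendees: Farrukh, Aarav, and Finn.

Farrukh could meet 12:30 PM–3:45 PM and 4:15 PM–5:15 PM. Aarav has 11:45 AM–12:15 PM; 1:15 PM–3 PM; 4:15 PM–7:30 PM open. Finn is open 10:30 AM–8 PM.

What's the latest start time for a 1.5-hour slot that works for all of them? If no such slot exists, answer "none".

13:30

Farrukh ∩ Aarav: 13:15-15:00, 16:15-17:15.
Farrukh ∩ Aarav ∩ Finn: 13:15-15:00, 16:15-17:15.
The last common window of at least 90 minutes is 13:15-15:00; a 90-minute meeting can start as late as 13:30 and still end by 15:00.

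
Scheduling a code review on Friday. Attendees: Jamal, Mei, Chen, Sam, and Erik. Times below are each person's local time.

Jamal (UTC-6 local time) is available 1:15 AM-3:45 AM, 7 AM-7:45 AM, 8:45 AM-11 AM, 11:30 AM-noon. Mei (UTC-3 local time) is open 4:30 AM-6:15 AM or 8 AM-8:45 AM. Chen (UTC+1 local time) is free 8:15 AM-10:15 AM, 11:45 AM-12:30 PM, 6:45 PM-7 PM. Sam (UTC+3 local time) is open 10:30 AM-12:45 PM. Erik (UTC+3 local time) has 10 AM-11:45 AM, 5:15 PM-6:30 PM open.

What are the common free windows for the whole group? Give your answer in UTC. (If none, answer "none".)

Jamal in UTC: 07:15-09:45, 13:00-13:45, 14:45-17:00, 17:30-18:00 (add 6h to convert from UTC-6).
Mei in UTC: 07:30-09:15, 11:00-11:45 (add 3h to convert from UTC-3).
Chen in UTC: 07:15-09:15, 10:45-11:30, 17:45-18:00 (subtract 1h to convert from UTC+1).
Sam in UTC: 07:30-09:45 (subtract 3h to convert from UTC+3).
Erik in UTC: 07:00-08:45, 14:15-15:30 (subtract 3h to convert from UTC+3).
Jamal ∩ Mei: 07:30-09:15.
Jamal ∩ Mei ∩ Chen: 07:30-09:15.
Jamal ∩ Mei ∩ Chen ∩ Sam: 07:30-09:15.
Jamal ∩ Mei ∩ Chen ∩ Sam ∩ Erik: 07:30-08:45.
Those are the intersection windows.

07:30-08:45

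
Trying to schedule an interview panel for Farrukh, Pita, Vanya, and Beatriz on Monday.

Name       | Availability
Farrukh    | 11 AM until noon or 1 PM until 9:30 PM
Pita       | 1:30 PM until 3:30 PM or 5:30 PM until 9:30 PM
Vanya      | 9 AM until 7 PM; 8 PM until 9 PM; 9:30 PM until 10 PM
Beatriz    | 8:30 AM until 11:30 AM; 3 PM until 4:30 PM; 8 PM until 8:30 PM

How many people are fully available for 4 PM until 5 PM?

Farrukh and Vanya can make the full 16:00-17:00 slot — that's 2.

2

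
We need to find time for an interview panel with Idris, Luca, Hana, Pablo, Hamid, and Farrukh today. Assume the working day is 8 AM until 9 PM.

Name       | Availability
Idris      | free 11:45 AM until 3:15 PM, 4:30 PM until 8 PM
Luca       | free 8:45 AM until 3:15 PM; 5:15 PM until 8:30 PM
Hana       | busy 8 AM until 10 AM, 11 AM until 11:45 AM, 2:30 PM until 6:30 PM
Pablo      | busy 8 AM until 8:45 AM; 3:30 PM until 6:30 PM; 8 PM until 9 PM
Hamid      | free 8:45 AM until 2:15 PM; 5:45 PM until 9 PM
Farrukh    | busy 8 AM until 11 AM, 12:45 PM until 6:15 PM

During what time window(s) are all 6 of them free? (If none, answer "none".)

Idris free: 11:45-15:15, 16:30-20:00.
Luca free: 08:45-15:15, 17:15-20:30.
Hana free: 10:00-11:00, 11:45-14:30, 18:30-21:00 (invert busy blocks within the working day).
Pablo free: 08:45-15:30, 18:30-20:00 (invert busy blocks within the working day).
Hamid free: 08:45-14:15, 17:45-21:00.
Farrukh free: 11:00-12:45, 18:15-21:00 (invert busy blocks within the working day).
Idris ∩ Luca: 11:45-15:15, 17:15-20:00.
Idris ∩ Luca ∩ Hana: 11:45-14:30, 18:30-20:00.
Idris ∩ Luca ∩ Hana ∩ Pablo: 11:45-14:30, 18:30-20:00.
Idris ∩ Luca ∩ Hana ∩ Pablo ∩ Hamid: 11:45-14:15, 18:30-20:00.
Idris ∩ Luca ∩ Hana ∩ Pablo ∩ Hamid ∩ Farrukh: 11:45-12:45, 18:30-20:00.

11:45-12:45, 18:30-20:00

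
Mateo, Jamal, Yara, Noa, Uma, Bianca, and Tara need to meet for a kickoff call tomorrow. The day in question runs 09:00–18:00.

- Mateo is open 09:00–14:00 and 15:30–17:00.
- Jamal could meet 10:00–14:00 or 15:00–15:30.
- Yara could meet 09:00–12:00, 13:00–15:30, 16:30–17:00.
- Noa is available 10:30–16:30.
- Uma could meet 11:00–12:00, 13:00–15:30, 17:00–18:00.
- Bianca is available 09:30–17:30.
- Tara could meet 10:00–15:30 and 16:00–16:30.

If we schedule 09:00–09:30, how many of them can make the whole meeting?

Mateo and Yara can make the full 09:00-09:30 slot — that's 2.

2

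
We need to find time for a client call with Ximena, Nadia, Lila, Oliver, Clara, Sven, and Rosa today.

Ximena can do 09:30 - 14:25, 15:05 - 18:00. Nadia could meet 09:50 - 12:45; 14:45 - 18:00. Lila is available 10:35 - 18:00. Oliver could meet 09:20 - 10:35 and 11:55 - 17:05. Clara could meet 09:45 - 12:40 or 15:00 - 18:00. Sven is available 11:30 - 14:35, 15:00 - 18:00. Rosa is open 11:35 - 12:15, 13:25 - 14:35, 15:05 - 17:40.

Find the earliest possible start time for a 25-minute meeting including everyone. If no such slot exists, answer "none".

Ximena ∩ Nadia: 09:50-12:45, 15:05-18:00.
Ximena ∩ Nadia ∩ Lila: 10:35-12:45, 15:05-18:00.
Ximena ∩ Nadia ∩ Lila ∩ Oliver: 11:55-12:45, 15:05-17:05.
Ximena ∩ Nadia ∩ Lila ∩ Oliver ∩ Clara: 11:55-12:40, 15:05-17:05.
Ximena ∩ Nadia ∩ Lila ∩ Oliver ∩ Clara ∩ Sven: 11:55-12:40, 15:05-17:05.
Ximena ∩ Nadia ∩ Lila ∩ Oliver ∩ Clara ∩ Sven ∩ Rosa: 11:55-12:15, 15:05-17:05.
The first common window of at least 25 minutes is 15:05-17:05, so the earliest start is 15:05.

15:05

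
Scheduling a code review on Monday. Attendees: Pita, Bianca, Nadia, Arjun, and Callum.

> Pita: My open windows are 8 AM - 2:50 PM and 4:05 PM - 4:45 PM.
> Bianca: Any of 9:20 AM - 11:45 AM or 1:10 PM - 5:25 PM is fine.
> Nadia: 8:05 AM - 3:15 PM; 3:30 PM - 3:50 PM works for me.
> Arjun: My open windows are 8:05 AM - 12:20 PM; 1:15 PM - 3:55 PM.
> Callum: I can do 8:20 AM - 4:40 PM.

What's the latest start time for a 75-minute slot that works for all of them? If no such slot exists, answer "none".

Pita ∩ Bianca: 09:20-11:45, 13:10-14:50, 16:05-16:45.
Pita ∩ Bianca ∩ Nadia: 09:20-11:45, 13:10-14:50.
Pita ∩ Bianca ∩ Nadia ∩ Arjun: 09:20-11:45, 13:15-14:50.
Pita ∩ Bianca ∩ Nadia ∩ Arjun ∩ Callum: 09:20-11:45, 13:15-14:50.
Those are the intersection windows.
The last common window of at least 75 minutes is 13:15-14:50; a 75-minute meeting can start as late as 13:35 and still end by 14:50.

13:35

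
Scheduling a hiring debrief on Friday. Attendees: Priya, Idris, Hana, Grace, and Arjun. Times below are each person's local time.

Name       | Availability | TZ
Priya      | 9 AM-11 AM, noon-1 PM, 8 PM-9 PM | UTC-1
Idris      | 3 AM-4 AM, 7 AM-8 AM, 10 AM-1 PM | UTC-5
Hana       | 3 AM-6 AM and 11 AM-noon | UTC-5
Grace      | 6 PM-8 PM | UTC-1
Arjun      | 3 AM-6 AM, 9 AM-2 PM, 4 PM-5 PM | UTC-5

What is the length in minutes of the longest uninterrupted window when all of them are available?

0

Priya in UTC: 10:00-12:00, 13:00-14:00, 21:00-22:00 (add 1h to convert from UTC-1).
Idris in UTC: 08:00-09:00, 12:00-13:00, 15:00-18:00 (add 5h to convert from UTC-5).
Hana in UTC: 08:00-11:00, 16:00-17:00 (add 5h to convert from UTC-5).
Grace in UTC: 19:00-21:00 (add 1h to convert from UTC-1).
Arjun in UTC: 08:00-11:00, 14:00-19:00, 21:00-22:00 (add 5h to convert from UTC-5).
Priya ∩ Idris: ∅.
Priya ∩ Idris ∩ Hana: ∅.
Priya ∩ Idris ∩ Hana ∩ Grace: ∅.
Priya ∩ Idris ∩ Hana ∩ Grace ∩ Arjun: ∅.
There is no time when everyone is free.
No common window exists, so the longest block is 0 minutes.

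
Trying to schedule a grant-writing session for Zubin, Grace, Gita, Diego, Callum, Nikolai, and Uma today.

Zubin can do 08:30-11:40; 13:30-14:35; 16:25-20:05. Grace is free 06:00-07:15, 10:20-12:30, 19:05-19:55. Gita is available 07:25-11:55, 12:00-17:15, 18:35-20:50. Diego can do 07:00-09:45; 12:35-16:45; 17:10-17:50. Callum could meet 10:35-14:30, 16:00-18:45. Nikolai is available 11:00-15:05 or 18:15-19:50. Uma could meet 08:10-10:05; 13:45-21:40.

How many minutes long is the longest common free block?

Zubin ∩ Grace: 10:20-11:40, 19:05-19:55.
Zubin ∩ Grace ∩ Gita: 10:20-11:40, 19:05-19:55.
Zubin ∩ Grace ∩ Gita ∩ Diego: ∅.
Zubin ∩ Grace ∩ Gita ∩ Diego ∩ Callum: ∅.
Zubin ∩ Grace ∩ Gita ∩ Diego ∩ Callum ∩ Nikolai: ∅.
Zubin ∩ Grace ∩ Gita ∩ Diego ∩ Callum ∩ Nikolai ∩ Uma: ∅.
There is no time when everyone is free.
No common window exists, so the longest block is 0 minutes.

0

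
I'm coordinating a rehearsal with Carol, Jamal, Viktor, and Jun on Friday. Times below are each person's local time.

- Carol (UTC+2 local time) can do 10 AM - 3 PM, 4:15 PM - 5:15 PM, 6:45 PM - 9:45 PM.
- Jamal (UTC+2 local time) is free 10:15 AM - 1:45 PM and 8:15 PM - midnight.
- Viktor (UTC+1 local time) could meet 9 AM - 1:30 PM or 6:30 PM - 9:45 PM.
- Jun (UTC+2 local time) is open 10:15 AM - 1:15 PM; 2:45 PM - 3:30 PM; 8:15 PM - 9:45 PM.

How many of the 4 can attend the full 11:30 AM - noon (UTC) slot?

2

Carol in UTC: 08:00-13:00, 14:15-15:15, 16:45-19:45 (subtract 2h to convert from UTC+2).
Jamal in UTC: 08:15-11:45, 18:15-22:00 (subtract 2h to convert from UTC+2).
Viktor in UTC: 08:00-12:30, 17:30-20:45 (subtract 1h to convert from UTC+1).
Jun in UTC: 08:15-11:15, 12:45-13:30, 18:15-19:45 (subtract 2h to convert from UTC+2).
Carol and Viktor can make the full 11:30-12:00 slot — that's 2.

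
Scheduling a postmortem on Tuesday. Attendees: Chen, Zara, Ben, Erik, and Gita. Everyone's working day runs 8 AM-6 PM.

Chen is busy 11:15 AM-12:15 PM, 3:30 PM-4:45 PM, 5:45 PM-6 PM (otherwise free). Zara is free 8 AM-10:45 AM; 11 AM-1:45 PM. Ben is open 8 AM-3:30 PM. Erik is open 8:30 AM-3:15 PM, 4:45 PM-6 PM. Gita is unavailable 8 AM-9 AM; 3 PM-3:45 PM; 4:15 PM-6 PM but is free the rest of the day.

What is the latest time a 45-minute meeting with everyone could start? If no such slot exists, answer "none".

Chen free: 08:00-11:15, 12:15-15:30, 16:45-17:45 (invert busy blocks within the working day).
Zara free: 08:00-10:45, 11:00-13:45.
Ben free: 08:00-15:30.
Erik free: 08:30-15:15, 16:45-18:00.
Gita free: 09:00-15:00, 15:45-16:15 (invert busy blocks within the working day).
Chen ∩ Zara: 08:00-10:45, 11:00-11:15, 12:15-13:45.
Chen ∩ Zara ∩ Ben: 08:00-10:45, 11:00-11:15, 12:15-13:45.
Chen ∩ Zara ∩ Ben ∩ Erik: 08:30-10:45, 11:00-11:15, 12:15-13:45.
Chen ∩ Zara ∩ Ben ∩ Erik ∩ Gita: 09:00-10:45, 11:00-11:15, 12:15-13:45.
The last common window of at least 45 minutes is 12:15-13:45; a 45-minute meeting can start as late as 13:00 and still end by 13:45.

13:00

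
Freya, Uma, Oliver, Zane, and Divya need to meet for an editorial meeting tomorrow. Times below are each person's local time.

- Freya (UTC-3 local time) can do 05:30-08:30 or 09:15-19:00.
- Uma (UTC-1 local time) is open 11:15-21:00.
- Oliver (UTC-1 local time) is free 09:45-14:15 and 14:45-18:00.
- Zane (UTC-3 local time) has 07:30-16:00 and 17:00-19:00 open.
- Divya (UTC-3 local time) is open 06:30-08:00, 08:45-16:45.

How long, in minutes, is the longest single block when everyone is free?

195

Freya in UTC: 08:30-11:30, 12:15-22:00 (add 3h to convert from UTC-3).
Uma in UTC: 12:15-22:00 (add 1h to convert from UTC-1).
Oliver in UTC: 10:45-15:15, 15:45-19:00 (add 1h to convert from UTC-1).
Zane in UTC: 10:30-19:00, 20:00-22:00 (add 3h to convert from UTC-3).
Divya in UTC: 09:30-11:00, 11:45-19:45 (add 3h to convert from UTC-3).
Freya ∩ Uma: 12:15-22:00.
Freya ∩ Uma ∩ Oliver: 12:15-15:15, 15:45-19:00.
Freya ∩ Uma ∩ Oliver ∩ Zane: 12:15-15:15, 15:45-19:00.
Freya ∩ Uma ∩ Oliver ∩ Zane ∩ Divya: 12:15-15:15, 15:45-19:00.
So the common availability across everyone is 12:15-15:15, 15:45-19:00.
The longest is 15:45-19:00 at 195 minutes.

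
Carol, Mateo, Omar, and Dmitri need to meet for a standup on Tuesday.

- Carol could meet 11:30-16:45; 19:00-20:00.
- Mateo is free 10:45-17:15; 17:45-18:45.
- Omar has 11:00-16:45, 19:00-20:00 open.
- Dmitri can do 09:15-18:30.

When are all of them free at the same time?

Carol ∩ Mateo: 11:30-16:45.
Carol ∩ Mateo ∩ Omar: 11:30-16:45.
Carol ∩ Mateo ∩ Omar ∩ Dmitri: 11:30-16:45.

11:30-16:45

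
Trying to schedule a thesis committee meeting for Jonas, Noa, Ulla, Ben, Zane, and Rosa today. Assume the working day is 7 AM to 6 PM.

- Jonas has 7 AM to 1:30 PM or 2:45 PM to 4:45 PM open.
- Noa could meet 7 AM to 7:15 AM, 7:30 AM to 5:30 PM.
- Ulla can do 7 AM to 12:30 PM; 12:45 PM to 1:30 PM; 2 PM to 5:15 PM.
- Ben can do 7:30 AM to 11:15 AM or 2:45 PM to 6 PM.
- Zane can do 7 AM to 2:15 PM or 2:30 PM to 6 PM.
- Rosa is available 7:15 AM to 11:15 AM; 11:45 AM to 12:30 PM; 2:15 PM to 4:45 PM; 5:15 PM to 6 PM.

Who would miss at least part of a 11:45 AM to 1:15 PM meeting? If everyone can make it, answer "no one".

Jonas: free for 11:45-13:15. Noa: free for 11:45-13:15. Ulla: not fully free for 11:45-13:15. Ben: not fully free for 11:45-13:15. Zane: free for 11:45-13:15. Rosa: not fully free for 11:45-13:15.

Ben, Rosa, Ulla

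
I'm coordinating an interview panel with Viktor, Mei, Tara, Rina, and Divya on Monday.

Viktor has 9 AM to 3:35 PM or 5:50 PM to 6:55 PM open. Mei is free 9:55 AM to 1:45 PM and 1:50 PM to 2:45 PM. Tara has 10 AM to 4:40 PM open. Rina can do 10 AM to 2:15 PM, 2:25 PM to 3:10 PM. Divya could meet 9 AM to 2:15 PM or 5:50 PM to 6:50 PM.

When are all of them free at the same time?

Viktor ∩ Mei: 09:55-13:45, 13:50-14:45.
Viktor ∩ Mei ∩ Tara: 10:00-13:45, 13:50-14:45.
Viktor ∩ Mei ∩ Tara ∩ Rina: 10:00-13:45, 13:50-14:15, 14:25-14:45.
Viktor ∩ Mei ∩ Tara ∩ Rina ∩ Divya: 10:00-13:45, 13:50-14:15.

10:00-13:45, 13:50-14:15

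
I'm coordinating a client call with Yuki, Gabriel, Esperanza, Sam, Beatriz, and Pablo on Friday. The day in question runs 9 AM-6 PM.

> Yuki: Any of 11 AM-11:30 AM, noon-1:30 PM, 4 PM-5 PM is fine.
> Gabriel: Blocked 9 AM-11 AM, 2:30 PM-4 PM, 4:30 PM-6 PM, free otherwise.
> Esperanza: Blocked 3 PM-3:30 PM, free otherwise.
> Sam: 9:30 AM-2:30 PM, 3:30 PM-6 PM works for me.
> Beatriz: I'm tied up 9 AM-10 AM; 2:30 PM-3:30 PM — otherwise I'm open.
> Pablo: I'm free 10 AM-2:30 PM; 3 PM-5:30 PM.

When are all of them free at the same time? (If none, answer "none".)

11:00-11:30, 12:00-13:30, 16:00-16:30

Yuki free: 11:00-11:30, 12:00-13:30, 16:00-17:00.
Gabriel free: 11:00-14:30, 16:00-16:30 (invert busy blocks within the working day).
Esperanza free: 09:00-15:00, 15:30-18:00 (invert busy blocks within the working day).
Sam free: 09:30-14:30, 15:30-18:00.
Beatriz free: 10:00-14:30, 15:30-18:00 (invert busy blocks within the working day).
Pablo free: 10:00-14:30, 15:00-17:30.
Yuki ∩ Gabriel: 11:00-11:30, 12:00-13:30, 16:00-16:30.
Yuki ∩ Gabriel ∩ Esperanza: 11:00-11:30, 12:00-13:30, 16:00-16:30.
Yuki ∩ Gabriel ∩ Esperanza ∩ Sam: 11:00-11:30, 12:00-13:30, 16:00-16:30.
Yuki ∩ Gabriel ∩ Esperanza ∩ Sam ∩ Beatriz: 11:00-11:30, 12:00-13:30, 16:00-16:30.
Yuki ∩ Gabriel ∩ Esperanza ∩ Sam ∩ Beatriz ∩ Pablo: 11:00-11:30, 12:00-13:30, 16:00-16:30.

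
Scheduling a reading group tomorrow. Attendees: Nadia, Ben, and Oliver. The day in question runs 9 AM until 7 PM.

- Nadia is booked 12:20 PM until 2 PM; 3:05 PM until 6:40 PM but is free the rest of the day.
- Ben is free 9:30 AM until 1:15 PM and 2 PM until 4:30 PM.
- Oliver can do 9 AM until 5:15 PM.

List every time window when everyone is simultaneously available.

09:30-12:20, 14:00-15:05

Nadia free: 09:00-12:20, 14:00-15:05, 18:40-19:00 (invert busy blocks within the working day).
Ben free: 09:30-13:15, 14:00-16:30.
Oliver free: 09:00-17:15.
Nadia ∩ Ben: 09:30-12:20, 14:00-15:05.
Nadia ∩ Ben ∩ Oliver: 09:30-12:20, 14:00-15:05.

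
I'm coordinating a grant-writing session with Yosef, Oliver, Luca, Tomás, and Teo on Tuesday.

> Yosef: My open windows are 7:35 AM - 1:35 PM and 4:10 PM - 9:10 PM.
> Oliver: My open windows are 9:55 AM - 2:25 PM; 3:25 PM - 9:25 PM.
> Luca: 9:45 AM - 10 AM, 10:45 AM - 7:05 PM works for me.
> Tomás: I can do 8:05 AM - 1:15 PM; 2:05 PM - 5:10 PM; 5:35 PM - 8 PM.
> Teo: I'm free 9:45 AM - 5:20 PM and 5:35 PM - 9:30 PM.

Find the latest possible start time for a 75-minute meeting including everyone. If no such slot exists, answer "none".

17:50

Yosef ∩ Oliver: 09:55-13:35, 16:10-21:10.
Yosef ∩ Oliver ∩ Luca: 09:55-10:00, 10:45-13:35, 16:10-19:05.
Yosef ∩ Oliver ∩ Luca ∩ Tomás: 09:55-10:00, 10:45-13:15, 16:10-17:10, 17:35-19:05.
Yosef ∩ Oliver ∩ Luca ∩ Tomás ∩ Teo: 09:55-10:00, 10:45-13:15, 16:10-17:10, 17:35-19:05.
So the common availability across everyone is 09:55-10:00, 10:45-13:15, 16:10-17:10, 17:35-19:05.
The last common window of at least 75 minutes is 17:35-19:05; a 75-minute meeting can start as late as 17:50 and still end by 19:05.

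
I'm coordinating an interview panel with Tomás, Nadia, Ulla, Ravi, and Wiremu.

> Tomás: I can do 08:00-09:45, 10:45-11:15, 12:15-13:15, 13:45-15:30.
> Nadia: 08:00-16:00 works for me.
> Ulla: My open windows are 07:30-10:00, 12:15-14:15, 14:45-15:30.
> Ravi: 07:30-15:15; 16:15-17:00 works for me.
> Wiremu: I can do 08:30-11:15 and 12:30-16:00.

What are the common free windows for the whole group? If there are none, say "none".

08:30-09:45, 12:30-13:15, 13:45-14:15, 14:45-15:15

Tomás ∩ Nadia: 08:00-09:45, 10:45-11:15, 12:15-13:15, 13:45-15:30.
Tomás ∩ Nadia ∩ Ulla: 08:00-09:45, 12:15-13:15, 13:45-14:15, 14:45-15:30.
Tomás ∩ Nadia ∩ Ulla ∩ Ravi: 08:00-09:45, 12:15-13:15, 13:45-14:15, 14:45-15:15.
Tomás ∩ Nadia ∩ Ulla ∩ Ravi ∩ Wiremu: 08:30-09:45, 12:30-13:15, 13:45-14:15, 14:45-15:15.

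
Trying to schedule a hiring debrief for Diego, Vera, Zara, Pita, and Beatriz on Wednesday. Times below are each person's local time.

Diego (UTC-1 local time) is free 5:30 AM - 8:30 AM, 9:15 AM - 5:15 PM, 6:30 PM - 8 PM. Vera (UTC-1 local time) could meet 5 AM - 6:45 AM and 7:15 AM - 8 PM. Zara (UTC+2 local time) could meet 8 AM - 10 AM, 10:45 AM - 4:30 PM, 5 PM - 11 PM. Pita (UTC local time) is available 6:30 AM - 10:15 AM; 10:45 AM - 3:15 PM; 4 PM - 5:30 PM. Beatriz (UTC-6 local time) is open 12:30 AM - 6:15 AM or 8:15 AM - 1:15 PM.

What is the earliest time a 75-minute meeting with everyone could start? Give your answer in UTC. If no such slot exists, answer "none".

Diego in UTC: 06:30-09:30, 10:15-18:15, 19:30-21:00 (add 1h to convert from UTC-1).
Vera in UTC: 06:00-07:45, 08:15-21:00 (add 1h to convert from UTC-1).
Zara in UTC: 06:00-08:00, 08:45-14:30, 15:00-21:00 (subtract 2h to convert from UTC+2).
Pita in UTC: 06:30-10:15, 10:45-15:15, 16:00-17:30.
Beatriz in UTC: 06:30-12:15, 14:15-19:15 (add 6h to convert from UTC-6).
Diego ∩ Vera: 06:30-07:45, 08:15-09:30, 10:15-18:15, 19:30-21:00.
Diego ∩ Vera ∩ Zara: 06:30-07:45, 08:45-09:30, 10:15-14:30, 15:00-18:15, 19:30-21:00.
Diego ∩ Vera ∩ Zara ∩ Pita: 06:30-07:45, 08:45-09:30, 10:45-14:30, 15:00-15:15, 16:00-17:30.
Diego ∩ Vera ∩ Zara ∩ Pita ∩ Beatriz: 06:30-07:45, 08:45-09:30, 10:45-12:15, 14:15-14:30, 15:00-15:15, 16:00-17:30.
So the common availability across everyone is 06:30-07:45, 08:45-09:30, 10:45-12:15, 14:15-14:30, 15:00-15:15, 16:00-17:30.
The first common window of at least 75 minutes is 06:30-07:45, so the earliest start is 06:30.

06:30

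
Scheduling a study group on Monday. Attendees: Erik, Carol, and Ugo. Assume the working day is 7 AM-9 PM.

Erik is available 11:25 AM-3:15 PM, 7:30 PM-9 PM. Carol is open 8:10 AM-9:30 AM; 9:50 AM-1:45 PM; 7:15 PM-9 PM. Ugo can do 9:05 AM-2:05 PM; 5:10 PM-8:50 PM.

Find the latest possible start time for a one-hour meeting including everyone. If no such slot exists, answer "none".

19:50

Erik ∩ Carol: 11:25-13:45, 19:30-21:00.
Erik ∩ Carol ∩ Ugo: 11:25-13:45, 19:30-20:50.
Those are the intersection windows.
The last common window of at least 60 minutes is 19:30-20:50; a 60-minute meeting can start as late as 19:50 and still end by 20:50.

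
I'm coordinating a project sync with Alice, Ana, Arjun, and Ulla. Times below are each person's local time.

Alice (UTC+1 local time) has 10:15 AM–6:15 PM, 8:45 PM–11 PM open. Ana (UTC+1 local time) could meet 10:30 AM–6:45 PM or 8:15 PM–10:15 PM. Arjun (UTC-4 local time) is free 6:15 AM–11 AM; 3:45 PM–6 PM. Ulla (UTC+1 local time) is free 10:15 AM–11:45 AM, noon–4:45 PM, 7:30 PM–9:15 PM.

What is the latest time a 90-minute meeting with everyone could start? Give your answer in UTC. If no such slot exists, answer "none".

13:30

Alice in UTC: 09:15-17:15, 19:45-22:00 (subtract 1h to convert from UTC+1).
Ana in UTC: 09:30-17:45, 19:15-21:15 (subtract 1h to convert from UTC+1).
Arjun in UTC: 10:15-15:00, 19:45-22:00 (add 4h to convert from UTC-4).
Ulla in UTC: 09:15-10:45, 11:00-15:45, 18:30-20:15 (subtract 1h to convert from UTC+1).
Alice ∩ Ana: 09:30-17:15, 19:45-21:15.
Alice ∩ Ana ∩ Arjun: 10:15-15:00, 19:45-21:15.
Alice ∩ Ana ∩ Arjun ∩ Ulla: 10:15-10:45, 11:00-15:00, 19:45-20:15.
The last common window of at least 90 minutes is 11:00-15:00; a 90-minute meeting can start as late as 13:30 and still end by 15:00.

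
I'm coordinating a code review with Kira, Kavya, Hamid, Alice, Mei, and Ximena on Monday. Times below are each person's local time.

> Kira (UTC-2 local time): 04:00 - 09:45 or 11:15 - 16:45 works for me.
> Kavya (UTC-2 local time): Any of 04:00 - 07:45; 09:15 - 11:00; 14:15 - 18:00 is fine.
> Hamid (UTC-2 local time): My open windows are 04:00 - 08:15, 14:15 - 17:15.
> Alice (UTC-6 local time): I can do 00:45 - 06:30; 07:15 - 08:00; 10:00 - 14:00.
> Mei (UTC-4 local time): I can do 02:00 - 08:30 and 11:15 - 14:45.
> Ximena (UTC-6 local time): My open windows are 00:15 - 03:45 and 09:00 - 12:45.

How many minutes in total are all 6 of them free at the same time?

330

Kira in UTC: 06:00-11:45, 13:15-18:45 (add 2h to convert from UTC-2).
Kavya in UTC: 06:00-09:45, 11:15-13:00, 16:15-20:00 (add 2h to convert from UTC-2).
Hamid in UTC: 06:00-10:15, 16:15-19:15 (add 2h to convert from UTC-2).
Alice in UTC: 06:45-12:30, 13:15-14:00, 16:00-20:00 (add 6h to convert from UTC-6).
Mei in UTC: 06:00-12:30, 15:15-18:45 (add 4h to convert from UTC-4).
Ximena in UTC: 06:15-09:45, 15:00-18:45 (add 6h to convert from UTC-6).
Kira ∩ Kavya: 06:00-09:45, 11:15-11:45, 16:15-18:45.
Kira ∩ Kavya ∩ Hamid: 06:00-09:45, 16:15-18:45.
Kira ∩ Kavya ∩ Hamid ∩ Alice: 06:45-09:45, 16:15-18:45.
Kira ∩ Kavya ∩ Hamid ∩ Alice ∩ Mei: 06:45-09:45, 16:15-18:45.
Kira ∩ Kavya ∩ Hamid ∩ Alice ∩ Mei ∩ Ximena: 06:45-09:45, 16:15-18:45.
Those are the intersection windows.
Summing the common windows: 180 + 150 = 330 minutes.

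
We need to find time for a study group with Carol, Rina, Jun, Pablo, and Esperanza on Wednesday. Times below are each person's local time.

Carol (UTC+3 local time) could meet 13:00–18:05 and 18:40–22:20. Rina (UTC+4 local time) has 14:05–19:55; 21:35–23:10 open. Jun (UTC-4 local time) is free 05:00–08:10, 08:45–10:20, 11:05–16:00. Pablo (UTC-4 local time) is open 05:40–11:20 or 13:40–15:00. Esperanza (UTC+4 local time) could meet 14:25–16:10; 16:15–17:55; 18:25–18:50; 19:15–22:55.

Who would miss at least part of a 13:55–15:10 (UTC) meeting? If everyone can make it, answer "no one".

Carol, Esperanza, Jun

Carol in UTC: 10:00-15:05, 15:40-19:20 (subtract 3h to convert from UTC+3).
Rina in UTC: 10:05-15:55, 17:35-19:10 (subtract 4h to convert from UTC+4).
Jun in UTC: 09:00-12:10, 12:45-14:20, 15:05-20:00 (add 4h to convert from UTC-4).
Pablo in UTC: 09:40-15:20, 17:40-19:00 (add 4h to convert from UTC-4).
Esperanza in UTC: 10:25-12:10, 12:15-13:55, 14:25-14:50, 15:15-18:55 (subtract 4h to convert from UTC+4).
Carol: not fully free for 13:55-15:10. Rina: free for 13:55-15:10. Jun: not fully free for 13:55-15:10. Pablo: free for 13:55-15:10. Esperanza: not fully free for 13:55-15:10.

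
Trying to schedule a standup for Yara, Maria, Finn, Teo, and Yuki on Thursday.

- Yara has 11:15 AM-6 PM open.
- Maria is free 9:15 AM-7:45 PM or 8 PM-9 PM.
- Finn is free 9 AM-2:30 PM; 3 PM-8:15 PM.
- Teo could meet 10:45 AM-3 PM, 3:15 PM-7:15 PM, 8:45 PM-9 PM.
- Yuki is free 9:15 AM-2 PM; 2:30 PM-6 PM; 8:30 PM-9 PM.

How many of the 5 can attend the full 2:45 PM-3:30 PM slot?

3

Yara, Maria, and Yuki can make the full 14:45-15:30 slot — that's 3.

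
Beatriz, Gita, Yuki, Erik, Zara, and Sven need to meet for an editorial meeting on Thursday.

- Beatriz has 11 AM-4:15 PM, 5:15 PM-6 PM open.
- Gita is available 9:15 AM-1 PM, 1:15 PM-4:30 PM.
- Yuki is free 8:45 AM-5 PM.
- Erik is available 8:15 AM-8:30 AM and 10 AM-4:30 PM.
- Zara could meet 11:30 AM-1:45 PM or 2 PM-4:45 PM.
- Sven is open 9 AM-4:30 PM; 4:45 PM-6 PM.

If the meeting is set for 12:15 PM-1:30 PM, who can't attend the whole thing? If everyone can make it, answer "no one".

Beatriz: free for 12:15-13:30. Gita: not fully free for 12:15-13:30. Yuki: free for 12:15-13:30. Erik: free for 12:15-13:30. Zara: free for 12:15-13:30. Sven: free for 12:15-13:30.

Gita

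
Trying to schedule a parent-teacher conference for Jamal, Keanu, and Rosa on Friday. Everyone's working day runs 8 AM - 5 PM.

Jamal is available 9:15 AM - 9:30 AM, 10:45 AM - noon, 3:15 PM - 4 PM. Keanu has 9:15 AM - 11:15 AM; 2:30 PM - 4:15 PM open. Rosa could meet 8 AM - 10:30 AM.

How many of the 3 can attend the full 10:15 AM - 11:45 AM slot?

0

nobody can make the full 10:15-11:45 slot — that's 0.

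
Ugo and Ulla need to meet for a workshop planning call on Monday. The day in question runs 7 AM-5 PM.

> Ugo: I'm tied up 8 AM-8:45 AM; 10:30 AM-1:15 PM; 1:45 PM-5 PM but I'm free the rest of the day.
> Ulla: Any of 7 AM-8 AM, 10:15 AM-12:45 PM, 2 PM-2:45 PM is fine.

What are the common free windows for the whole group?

07:00-08:00, 10:15-10:30

Ugo free: 07:00-08:00, 08:45-10:30, 13:15-13:45 (invert busy blocks within the working day).
Ulla free: 07:00-08:00, 10:15-12:45, 14:00-14:45.
Ugo ∩ Ulla: 07:00-08:00, 10:15-10:30.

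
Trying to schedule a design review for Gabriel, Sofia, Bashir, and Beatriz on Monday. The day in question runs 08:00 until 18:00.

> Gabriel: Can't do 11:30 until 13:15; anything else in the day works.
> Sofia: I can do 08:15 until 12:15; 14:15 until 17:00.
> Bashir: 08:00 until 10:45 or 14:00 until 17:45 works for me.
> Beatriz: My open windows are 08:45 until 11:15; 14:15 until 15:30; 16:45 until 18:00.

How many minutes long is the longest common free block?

Gabriel free: 08:00-11:30, 13:15-18:00 (invert busy blocks within the working day).
Sofia free: 08:15-12:15, 14:15-17:00.
Bashir free: 08:00-10:45, 14:00-17:45.
Beatriz free: 08:45-11:15, 14:15-15:30, 16:45-18:00.
Gabriel ∩ Sofia: 08:15-11:30, 14:15-17:00.
Gabriel ∩ Sofia ∩ Bashir: 08:15-10:45, 14:15-17:00.
Gabriel ∩ Sofia ∩ Bashir ∩ Beatriz: 08:45-10:45, 14:15-15:30, 16:45-17:00.
Those are the intersection windows.
The longest is 08:45-10:45 at 120 minutes.

120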